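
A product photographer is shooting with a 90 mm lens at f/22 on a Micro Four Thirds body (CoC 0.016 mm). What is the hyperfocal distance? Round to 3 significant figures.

23.1 m

Hyperfocal distance H = f²/(N·c) + f = 90²/(22 × 0.016) + 90 = 8100/0.352 + 90 ≈ 23101.4 mm ≈ 23.1 m.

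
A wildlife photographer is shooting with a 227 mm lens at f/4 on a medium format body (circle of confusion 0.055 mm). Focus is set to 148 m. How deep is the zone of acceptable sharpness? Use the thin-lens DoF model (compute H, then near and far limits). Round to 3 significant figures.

Hyperfocal distance H = f²/(N·c) + f = 227²/(4 × 0.055) + 227 = 51529/0.22 + 227 ≈ 234449.7 mm ≈ 234.4 m.
Near limit Dn = s·(H − f)/(H + s − 2f) = 148000 × (234449.7 − 227) / (234449.7 + 148000 − 2 × 227) = 148000 × 234222.7 / 381995.7 ≈ 90747 mm.
Far limit Df = s·(H − f)/(H − s) = 148000 × (234449.7 − 227) / (234449.7 − 148000) = 148000 × 234222.7 / 86449.7 ≈ 400984 mm.
Depth of field = Df − Dn = 400984 − 90747 ≈ 310237 mm ≈ 310 m.

310 m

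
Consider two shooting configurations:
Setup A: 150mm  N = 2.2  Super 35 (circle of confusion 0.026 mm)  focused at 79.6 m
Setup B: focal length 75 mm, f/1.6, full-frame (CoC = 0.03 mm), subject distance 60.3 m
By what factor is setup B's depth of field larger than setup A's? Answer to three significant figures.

2.51

Setup A: H = 150²/(2.2×0.026) + 150 ≈ 393506.6 mm; DoF = Df − Dn = 99747 − 66224 ≈ 33523 mm.
Setup B: H = 75²/(1.6×0.03) + 75 ≈ 117262.5 mm; DoF = Df − Dn = 124054 − 39830 ≈ 84224 mm.
Ratio = 84224 / 33523 ≈ 2.51.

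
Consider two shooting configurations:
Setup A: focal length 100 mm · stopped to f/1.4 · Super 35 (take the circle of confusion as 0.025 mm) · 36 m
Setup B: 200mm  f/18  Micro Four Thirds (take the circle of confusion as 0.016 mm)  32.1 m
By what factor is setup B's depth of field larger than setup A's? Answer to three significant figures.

1.69

Setup A: H = 100²/(1.4×0.025) + 100 ≈ 285814.3 mm; DoF = Df − Dn = 41173.4 − 31981.5 ≈ 9191.9 mm.
Setup B: H = 200²/(18×0.016) + 200 ≈ 139088.9 mm; DoF = Df − Dn = 41671 − 26104 ≈ 15567 mm.
Ratio = 15567 / 9191.9 ≈ 1.69.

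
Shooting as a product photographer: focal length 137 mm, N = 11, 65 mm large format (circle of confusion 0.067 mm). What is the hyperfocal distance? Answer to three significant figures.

Hyperfocal distance H = f²/(N·c) + f = 137²/(11 × 0.067) + 137 = 18769/0.737 + 137 ≈ 25603.8 mm ≈ 25.6 m.

25.6 m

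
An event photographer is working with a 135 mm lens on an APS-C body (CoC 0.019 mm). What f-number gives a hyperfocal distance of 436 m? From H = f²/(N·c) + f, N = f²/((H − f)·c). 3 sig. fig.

Rearrange H = f²/(N·c) + f for N: N = f² / ((H − f)·c).
N = 135² / ((436000 − 135) × 0.019) = 18225 / 8281 ≈ 2.20.

f/2.20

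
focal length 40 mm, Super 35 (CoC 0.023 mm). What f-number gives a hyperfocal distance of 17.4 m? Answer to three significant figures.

Rearrange H = f²/(N·c) + f for N: N = f² / ((H − f)·c).
N = 40² / ((17400 − 40) × 0.023) = 1600 / 399.3 ≈ 4.01.

f/4.01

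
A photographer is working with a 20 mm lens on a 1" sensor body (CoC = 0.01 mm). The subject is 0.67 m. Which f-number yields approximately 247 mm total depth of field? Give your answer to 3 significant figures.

Write h = H − f = f²/(N·c). The thin-lens limits are Dn = s·h/(h + (s−f)) and Df = s·h/(h − (s−f)), so DoF = Df − Dn = 2·s·(s−f)·h / (h² − (s−f)²).
That is a quadratic in h: DoF·h² − 2·s·(s−f)·h − DoF·(s−f)² = 0 ⇒ h = (s−f)·(s + √(s² + DoF²)) / DoF = 650 × (670 + √(670² + 247²)) / 247 = 650 × (670 + 714.079) / 247 ≈ 3642.3 mm.
Then N = f²/(c·h) = 20² / (0.01 × 3642.3) = 400 / 36.423 ≈ 11.

f/11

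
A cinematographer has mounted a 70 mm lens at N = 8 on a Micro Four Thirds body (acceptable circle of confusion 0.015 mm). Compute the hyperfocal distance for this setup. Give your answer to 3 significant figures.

Hyperfocal distance H = f²/(N·c) + f = 70²/(8 × 0.015) + 70 = 4900/0.12 + 70 ≈ 40903.3 mm ≈ 40.9 m.

40.9 m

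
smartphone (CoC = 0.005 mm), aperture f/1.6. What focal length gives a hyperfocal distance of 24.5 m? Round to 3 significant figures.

14.0 mm

From H = f²/(N·c) + f, with f ≪ H: f ≈ √(H·N·c) = √(24500 × 1.6 × 0.005) = √196.00 ≈ 14.00 mm.
The +f correction barely moves this — solving exactly, f² + N·c·f − N·c·H = 0 ⇒ f = (−N·c + √((N·c)² + 4·N·c·H))/2 = (−0.008 + √784.00)/2 ≈ 13.996 mm, so f ≈ 14.0 mm.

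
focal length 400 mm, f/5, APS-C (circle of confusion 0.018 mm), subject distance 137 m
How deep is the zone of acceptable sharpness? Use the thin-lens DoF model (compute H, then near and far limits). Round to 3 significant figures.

Hyperfocal distance H = f²/(N·c) + f = 400²/(5 × 0.018) + 400 = 160000/0.09 + 400 ≈ 1778177.8 mm ≈ 1778 m.
Near limit Dn = s·(H − f)/(H + s − 2f) = 137000 × (1778177.8 − 400) / (1778177.8 + 137000 − 2 × 400) = 137000 × 1777777.8 / 1914377.8 ≈ 127224 mm.
Far limit Df = s·(H − f)/(H − s) = 137000 × (1778177.8 − 400) / (1778177.8 − 137000) = 137000 × 1777777.8 / 1641177.8 ≈ 148403 mm.
Depth of field = Df − Dn = 148403 − 127224 ≈ 21179 mm ≈ 21.2 m.

21.2 m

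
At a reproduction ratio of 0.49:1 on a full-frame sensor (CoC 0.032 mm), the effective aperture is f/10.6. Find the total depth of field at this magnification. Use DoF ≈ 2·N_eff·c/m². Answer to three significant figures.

At magnification m, DoF ≈ 2·N_eff·c/m² = 2 × 10.6 × 0.032 / 0.49² = 0.6784 / 0.2401 ≈ 2.83 mm.

2.83 mm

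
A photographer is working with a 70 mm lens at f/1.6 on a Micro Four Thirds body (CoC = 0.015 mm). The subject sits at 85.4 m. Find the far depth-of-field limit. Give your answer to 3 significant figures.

Hyperfocal distance H = f²/(N·c) + f = 70²/(1.6 × 0.015) + 70 = 4900/0.024 + 70 ≈ 204236.7 mm ≈ 204.2 m.
Far limit Df = s·(H − f)/(H − s) = 85400 × (204236.7 − 70) / (204236.7 − 85400) = 85400 × 204166.7 / 118836.7 ≈ 146721 mm ≈ 147 m.

147 m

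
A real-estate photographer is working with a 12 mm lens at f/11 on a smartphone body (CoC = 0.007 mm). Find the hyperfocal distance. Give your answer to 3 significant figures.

Hyperfocal distance H = f²/(N·c) + f = 12²/(11 × 0.007) + 12 = 144/0.077 + 12 ≈ 1882.1 mm ≈ 1.88 m.

1.88 m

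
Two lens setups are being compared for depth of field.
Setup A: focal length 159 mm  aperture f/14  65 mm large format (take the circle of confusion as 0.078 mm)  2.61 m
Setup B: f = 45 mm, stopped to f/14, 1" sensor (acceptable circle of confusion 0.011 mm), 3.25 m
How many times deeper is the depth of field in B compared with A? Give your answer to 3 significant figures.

3.01

Setup A: H = 159²/(14×0.078) + 159 ≈ 23310.1 mm; DoF = Df − Dn = 2919.04 − 2360.13 ≈ 558.91 mm.
Setup B: H = 45²/(14×0.011) + 45 ≈ 13194.4 mm; DoF = Df − Dn = 4297.5 − 2613.1 ≈ 1684.4 mm.
Ratio = 1684.4 / 558.91 ≈ 3.01.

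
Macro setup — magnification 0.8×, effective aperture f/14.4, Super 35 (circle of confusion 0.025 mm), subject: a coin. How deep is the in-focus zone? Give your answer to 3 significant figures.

1.12 mm

At magnification m, DoF ≈ 2·N_eff·c/m² = 2 × 14.4 × 0.025 / 0.8² = 0.72 / 0.64 ≈ 1.12 mm.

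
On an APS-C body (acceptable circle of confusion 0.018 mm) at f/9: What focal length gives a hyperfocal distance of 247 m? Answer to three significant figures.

From H = f²/(N·c) + f, with f ≪ H: f ≈ √(H·N·c) = √(247000 × 9 × 0.018) = √40014 ≈ 200.0 mm.
The +f correction barely moves this — solving exactly, f² + N·c·f − N·c·H = 0 ⇒ f = (−N·c + √((N·c)² + 4·N·c·H))/2 = (−0.162 + √160056)/2 ≈ 199.95 mm, so f ≈ 200 mm.

200 mm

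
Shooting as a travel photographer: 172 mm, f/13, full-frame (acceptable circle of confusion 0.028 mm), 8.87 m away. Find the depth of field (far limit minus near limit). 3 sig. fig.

1.92 m

Hyperfocal distance H = f²/(N·c) + f = 172²/(13 × 0.028) + 172 = 29584/0.364 + 172 ≈ 81446.7 mm ≈ 81.45 m.
Near limit Dn = s·(H − f)/(H + s − 2f) = 8870 × (81446.7 − 172) / (81446.7 + 8870 − 2 × 172) = 8870 × 81274.7 / 89972.7 ≈ 8012.5 mm.
Far limit Df = s·(H − f)/(H − s) = 8870 × (81446.7 − 172) / (81446.7 − 8870) = 8870 × 81274.7 / 72576.7 ≈ 9933.0 mm.
Depth of field = Df − Dn = 9933.0 − 8012.5 ≈ 1920.5 mm ≈ 1.92 m.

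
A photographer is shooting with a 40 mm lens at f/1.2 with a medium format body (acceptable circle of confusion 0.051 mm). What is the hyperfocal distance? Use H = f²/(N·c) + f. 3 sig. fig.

26.2 m

Hyperfocal distance H = f²/(N·c) + f = 40²/(1.2 × 0.051) + 40 = 1600/0.0612 + 40 ≈ 26183.8 mm ≈ 26.2 m.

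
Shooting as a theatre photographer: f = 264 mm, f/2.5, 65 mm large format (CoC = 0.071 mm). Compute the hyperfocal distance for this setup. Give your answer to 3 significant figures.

393 m

Hyperfocal distance H = f²/(N·c) + f = 264²/(2.5 × 0.071) + 264 = 69696/0.1775 + 264 ≈ 392917.5 mm ≈ 393 m.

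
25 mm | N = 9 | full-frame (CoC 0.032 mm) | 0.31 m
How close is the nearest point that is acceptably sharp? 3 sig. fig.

274 mm

Hyperfocal distance H = f²/(N·c) + f = 25²/(9 × 0.032) + 25 = 625/0.288 + 25 ≈ 2195.1 mm ≈ 2.195 m.
Near limit Dn = s·(H − f)/(H + s − 2f) = 310 × (2195.1 − 25) / (2195.1 + 310 − 2 × 25) = 310 × 2170.1 / 2455.1 ≈ 274.01 mm.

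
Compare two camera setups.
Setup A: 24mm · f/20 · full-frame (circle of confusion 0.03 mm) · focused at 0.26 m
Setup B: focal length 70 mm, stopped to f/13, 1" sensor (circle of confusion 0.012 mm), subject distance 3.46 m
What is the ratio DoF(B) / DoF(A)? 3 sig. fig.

Setup A: H = 24²/(20×0.03) + 24 ≈ 984.0 mm; DoF = Df − Dn = 344.75 − 208.70 ≈ 136.05 mm.
Setup B: H = 70²/(13×0.012) + 70 ≈ 31480.3 mm; DoF = Df − Dn = 3878.60 − 3122.95 ≈ 755.65 mm.
Ratio = 755.65 / 136.05 ≈ 5.55.

5.55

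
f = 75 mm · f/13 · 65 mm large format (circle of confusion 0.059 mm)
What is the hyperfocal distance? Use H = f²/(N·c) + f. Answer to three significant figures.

7.41 m

Hyperfocal distance H = f²/(N·c) + f = 75²/(13 × 0.059) + 75 = 5625/0.767 + 75 ≈ 7408.8 mm ≈ 7.41 m.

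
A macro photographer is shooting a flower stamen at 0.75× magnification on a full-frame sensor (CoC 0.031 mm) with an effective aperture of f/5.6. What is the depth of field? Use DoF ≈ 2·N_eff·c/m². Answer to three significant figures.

0.617 mm

At magnification m, DoF ≈ 2·N_eff·c/m² = 2 × 5.6 × 0.031 / 0.75² = 0.3472 / 0.5625 ≈ 0.617 mm.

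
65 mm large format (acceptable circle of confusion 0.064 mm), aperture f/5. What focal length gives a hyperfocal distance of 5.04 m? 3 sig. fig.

From H = f²/(N·c) + f, with f ≪ H: f ≈ √(H·N·c) = √(5040 × 5 × 0.064) = √1612.8 ≈ 40.16 mm.
Exact: f² + N·c·f − N·c·H = 0 ⇒ f = (−N·c + √((N·c)² + 4·N·c·H))/2 = (−0.32 + √6451.3)/2 ≈ 40.000 mm ≈ 40.0 mm.

40.0 mm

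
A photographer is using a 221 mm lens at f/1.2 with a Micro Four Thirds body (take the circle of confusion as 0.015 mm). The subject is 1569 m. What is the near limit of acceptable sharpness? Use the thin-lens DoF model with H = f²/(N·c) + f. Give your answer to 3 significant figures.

994 m

Hyperfocal distance H = f²/(N·c) + f = 221²/(1.2 × 0.015) + 221 = 48841/0.018 + 221 ≈ 2713609.9 mm ≈ 2714 m.
Near limit Dn = s·(H − f)/(H + s − 2f) = 1569000 × (2713609.9 − 221) / (2713609.9 + 1569000 − 2 × 221) = 1569000 × 2713388.9 / 4282167.9 ≈ 994194 mm ≈ 994 m.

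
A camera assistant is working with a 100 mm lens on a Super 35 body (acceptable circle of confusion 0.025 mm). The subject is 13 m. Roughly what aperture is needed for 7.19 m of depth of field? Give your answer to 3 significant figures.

f/8

Write h = H − f = f²/(N·c). The thin-lens limits are Dn = s·h/(h + (s−f)) and Df = s·h/(h − (s−f)), so DoF = Df − Dn = 2·s·(s−f)·h / (h² − (s−f)²).
That is a quadratic in h: DoF·h² − 2·s·(s−f)·h − DoF·(s−f)² = 0 ⇒ h = (s−f)·(s + √(s² + DoF²)) / DoF = 12900 × (13000 + √(13000² + 7190²)) / 7190 = 12900 × (13000 + 14855.8) / 7190 ≈ 49978 mm.
Then N = f²/(c·h) = 100² / (0.025 × 49978) = 10000 / 1249.4 ≈ 8.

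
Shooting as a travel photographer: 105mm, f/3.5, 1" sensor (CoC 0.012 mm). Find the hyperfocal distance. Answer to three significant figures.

263 m

Hyperfocal distance H = f²/(N·c) + f = 105²/(3.5 × 0.012) + 105 = 11025/0.042 + 105 ≈ 262605.0 mm ≈ 263 m.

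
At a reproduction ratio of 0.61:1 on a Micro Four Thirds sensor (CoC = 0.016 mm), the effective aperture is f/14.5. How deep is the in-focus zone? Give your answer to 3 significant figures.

1.25 mm

At magnification m, DoF ≈ 2·N_eff·c/m² = 2 × 14.5 × 0.016 / 0.61² = 0.464 / 0.3721 ≈ 1.25 mm.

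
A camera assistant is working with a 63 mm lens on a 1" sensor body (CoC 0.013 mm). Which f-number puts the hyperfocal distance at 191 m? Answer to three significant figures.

f/1.60

Rearrange H = f²/(N·c) + f for N: N = f² / ((H − f)·c).
N = 63² / ((191000 − 63) × 0.013) = 3969 / 2482 ≈ 1.60.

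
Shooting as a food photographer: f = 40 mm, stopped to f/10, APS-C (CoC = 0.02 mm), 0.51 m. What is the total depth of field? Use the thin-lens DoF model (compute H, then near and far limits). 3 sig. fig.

60.1 mm

Hyperfocal distance H = f²/(N·c) + f = 40²/(10 × 0.02) + 40 = 1600/0.2 + 40 ≈ 8040.0 mm ≈ 8.040 m.
Near limit Dn = s·(H − f)/(H + s − 2f) = 510 × (8040.0 − 40) / (8040.0 + 510 − 2 × 40) = 510 × 8000.0 / 8470.0 ≈ 481.700 mm.
Far limit Df = s·(H − f)/(H − s) = 510 × (8040.0 − 40) / (8040.0 − 510) = 510 × 8000.0 / 7530.0 ≈ 541.833 mm.
Depth of field = Df − Dn = 541.833 − 481.700 ≈ 60.133 mm.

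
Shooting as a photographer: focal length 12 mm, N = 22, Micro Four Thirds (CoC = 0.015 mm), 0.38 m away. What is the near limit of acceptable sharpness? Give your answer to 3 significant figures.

206 mm

Hyperfocal distance H = f²/(N·c) + f = 12²/(22 × 0.015) + 12 = 144/0.33 + 12 ≈ 448.4 mm ≈ 0.448 m.
Near limit Dn = s·(H − f)/(H + s − 2f) = 380 × (448.4 − 12) / (448.4 + 380 − 2 × 12) = 380 × 436.4 / 804.4 ≈ 206.15 mm.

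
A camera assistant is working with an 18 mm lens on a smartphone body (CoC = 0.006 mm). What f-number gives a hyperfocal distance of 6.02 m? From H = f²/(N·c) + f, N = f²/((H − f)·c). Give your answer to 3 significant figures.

f/9

Rearrange H = f²/(N·c) + f for N: N = f² / ((H − f)·c).
N = 18² / ((6020 − 18) × 0.006) = 324 / 36.01 ≈ 9.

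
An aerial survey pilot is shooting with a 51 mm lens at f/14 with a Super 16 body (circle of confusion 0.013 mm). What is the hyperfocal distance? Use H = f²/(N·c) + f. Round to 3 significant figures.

14.3 m

Hyperfocal distance H = f²/(N·c) + f = 51²/(14 × 0.013) + 51 = 2601/0.182 + 51 ≈ 14342.2 mm ≈ 14.3 m.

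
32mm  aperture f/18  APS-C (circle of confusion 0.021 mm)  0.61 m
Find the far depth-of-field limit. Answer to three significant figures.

Hyperfocal distance H = f²/(N·c) + f = 32²/(18 × 0.021) + 32 = 1024/0.378 + 32 ≈ 2741.0 mm ≈ 2.741 m.
Far limit Df = s·(H − f)/(H − s) = 610 × (2741.0 − 32) / (2741.0 − 610) = 610 × 2709.0 / 2131.0 ≈ 775.45 mm ≈ 0.775 m.

0.775 m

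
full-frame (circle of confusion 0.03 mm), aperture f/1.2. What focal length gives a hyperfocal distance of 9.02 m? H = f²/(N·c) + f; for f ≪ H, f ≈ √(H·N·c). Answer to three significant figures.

18.0 mm

From H = f²/(N·c) + f, with f ≪ H: f ≈ √(H·N·c) = √(9020 × 1.2 × 0.03) = √324.72 ≈ 18.02 mm.
The +f correction barely moves this — solving exactly, f² + N·c·f − N·c·H = 0 ⇒ f = (−N·c + √((N·c)² + 4·N·c·H))/2 = (−0.036 + √1298.9)/2 ≈ 18.002 mm, so f ≈ 18.0 mm.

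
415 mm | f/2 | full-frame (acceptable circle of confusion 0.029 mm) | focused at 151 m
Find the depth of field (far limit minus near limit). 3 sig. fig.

15.4 m

Hyperfocal distance H = f²/(N·c) + f = 415²/(2 × 0.029) + 415 = 172225/0.058 + 415 ≈ 2969811.6 mm ≈ 2970 m.
Near limit Dn = s·(H − f)/(H + s − 2f) = 151000 × (2969811.6 − 415) / (2969811.6 + 151000 − 2 × 415) = 151000 × 2969396.6 / 3119981.6 ≈ 143712 mm.
Far limit Df = s·(H − f)/(H − s) = 151000 × (2969811.6 − 415) / (2969811.6 − 151000) = 151000 × 2969396.6 / 2818811.6 ≈ 159067 mm.
Depth of field = Df − Dn = 159067 − 143712 ≈ 15355 mm ≈ 15.4 m.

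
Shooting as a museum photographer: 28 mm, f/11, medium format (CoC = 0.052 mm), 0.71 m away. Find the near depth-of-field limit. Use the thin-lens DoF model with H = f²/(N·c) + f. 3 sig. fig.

474 mm

Hyperfocal distance H = f²/(N·c) + f = 28²/(11 × 0.052) + 28 = 784/0.572 + 28 ≈ 1398.6 mm ≈ 1.399 m.
Near limit Dn = s·(H − f)/(H + s − 2f) = 710 × (1398.6 − 28) / (1398.6 + 710 − 2 × 28) = 710 × 1370.6 / 2052.6 ≈ 474.10 mm.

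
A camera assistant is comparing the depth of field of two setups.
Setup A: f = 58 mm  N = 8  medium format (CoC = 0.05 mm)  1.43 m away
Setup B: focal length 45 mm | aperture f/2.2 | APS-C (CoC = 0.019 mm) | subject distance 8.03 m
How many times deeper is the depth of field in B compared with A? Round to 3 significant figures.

5.68

Setup A: H = 58²/(8×0.05) + 58 ≈ 8468.0 mm; DoF = Df − Dn = 1708.77 − 1229.43 ≈ 479.34 mm.
Setup B: H = 45²/(2.2×0.019) + 45 ≈ 48490.0 mm; DoF = Df − Dn = 9614.8 − 6893.7 ≈ 2721.1 mm.
Ratio = 2721.1 / 479.34 ≈ 5.68.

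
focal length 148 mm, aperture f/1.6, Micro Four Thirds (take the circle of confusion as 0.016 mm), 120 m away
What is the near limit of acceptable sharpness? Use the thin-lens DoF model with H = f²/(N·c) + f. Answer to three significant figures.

105 m

Hyperfocal distance H = f²/(N·c) + f = 148²/(1.6 × 0.016) + 148 = 21904/0.0256 + 148 ≈ 855773.0 mm ≈ 855.8 m.
Near limit Dn = s·(H − f)/(H + s − 2f) = 120000 × (855773.0 − 148) / (855773.0 + 120000 − 2 × 148) = 120000 × 855625.0 / 975477.0 ≈ 105256 mm ≈ 105 m.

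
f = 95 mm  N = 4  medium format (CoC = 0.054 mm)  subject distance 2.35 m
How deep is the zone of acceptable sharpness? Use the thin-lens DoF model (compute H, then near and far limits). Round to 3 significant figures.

Hyperfocal distance H = f²/(N·c) + f = 95²/(4 × 0.054) + 95 = 9025/0.216 + 95 ≈ 41877.4 mm ≈ 41.88 m.
Near limit Dn = s·(H − f)/(H + s − 2f) = 2350 × (41877.4 − 95) / (41877.4 + 2350 − 2 × 95) = 2350 × 41782.4 / 44037.4 ≈ 2229.66 mm.
Far limit Df = s·(H − f)/(H − s) = 2350 × (41877.4 − 95) / (41877.4 − 2350) = 2350 × 41782.4 / 39527.4 ≈ 2484.07 mm.
Depth of field = Df − Dn = 2484.07 − 2229.66 ≈ 254.41 mm.

254 mm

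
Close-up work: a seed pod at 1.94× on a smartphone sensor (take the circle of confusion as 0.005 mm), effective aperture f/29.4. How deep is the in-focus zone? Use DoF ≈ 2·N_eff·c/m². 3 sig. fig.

0.0781 mm

At magnification m, DoF ≈ 2·N_eff·c/m² = 2 × 29.4 × 0.005 / 1.94² = 0.294 / 3.764 ≈ 0.0781 mm.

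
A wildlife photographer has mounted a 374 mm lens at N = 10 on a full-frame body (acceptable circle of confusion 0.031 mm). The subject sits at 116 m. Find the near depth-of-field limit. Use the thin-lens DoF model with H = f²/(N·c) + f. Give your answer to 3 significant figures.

92.3 m

Hyperfocal distance H = f²/(N·c) + f = 374²/(10 × 0.031) + 374 = 139876/0.31 + 374 ≈ 451586.9 mm ≈ 451.6 m.
Near limit Dn = s·(H − f)/(H + s − 2f) = 116000 × (451586.9 − 374) / (451586.9 + 116000 − 2 × 374) = 116000 × 451212.9 / 566838.9 ≈ 92338 mm ≈ 92.3 m.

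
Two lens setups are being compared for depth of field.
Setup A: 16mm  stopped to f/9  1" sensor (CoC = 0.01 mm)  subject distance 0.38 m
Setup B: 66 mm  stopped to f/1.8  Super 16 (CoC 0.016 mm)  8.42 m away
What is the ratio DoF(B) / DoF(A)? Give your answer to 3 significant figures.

9.44

Setup A: H = 16²/(9×0.01) + 16 ≈ 2860.4 mm; DoF = Df − Dn = 435.764 − 336.889 ≈ 98.875 mm.
Setup B: H = 66²/(1.8×0.016) + 66 ≈ 151316.0 mm; DoF = Df − Dn = 8912.25 − 7979.28 ≈ 932.97 mm.
Ratio = 932.97 / 98.875 ≈ 9.44.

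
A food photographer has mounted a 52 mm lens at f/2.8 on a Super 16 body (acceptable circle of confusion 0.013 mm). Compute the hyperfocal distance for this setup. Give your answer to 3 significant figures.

Hyperfocal distance H = f²/(N·c) + f = 52²/(2.8 × 0.013) + 52 = 2704/0.0364 + 52 ≈ 74337.7 mm ≈ 74.3 m.

74.3 m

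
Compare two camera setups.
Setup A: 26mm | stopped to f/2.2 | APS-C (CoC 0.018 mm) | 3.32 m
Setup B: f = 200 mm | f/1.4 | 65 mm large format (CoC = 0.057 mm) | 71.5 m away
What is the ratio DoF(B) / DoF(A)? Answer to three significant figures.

15.6

Setup A: H = 26²/(2.2×0.018) + 26 ≈ 17096.7 mm; DoF = Df − Dn = 4113.8 − 2783.0 ≈ 1330.8 mm.
Setup B: H = 200²/(1.4×0.057) + 200 ≈ 501453.1 mm; DoF = Df − Dn = 83357 − 62596 ≈ 20761 mm.
Ratio = 20761 / 1330.8 ≈ 15.6.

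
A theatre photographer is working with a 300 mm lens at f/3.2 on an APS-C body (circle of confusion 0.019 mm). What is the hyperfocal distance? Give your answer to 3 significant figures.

Hyperfocal distance H = f²/(N·c) + f = 300²/(3.2 × 0.019) + 300 = 90000/0.0608 + 300 ≈ 1480563.2 mm ≈ 1480 m.

1480 m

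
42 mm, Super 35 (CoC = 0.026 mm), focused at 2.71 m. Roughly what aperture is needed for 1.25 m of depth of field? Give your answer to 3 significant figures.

f/5.58

Write h = H − f = f²/(N·c). The thin-lens limits are Dn = s·h/(h + (s−f)) and Df = s·h/(h − (s−f)), so DoF = Df − Dn = 2·s·(s−f)·h / (h² − (s−f)²).
That is a quadratic in h: DoF·h² − 2·s·(s−f)·h − DoF·(s−f)² = 0 ⇒ h = (s−f)·(s + √(s² + DoF²)) / DoF = 2668 × (2710 + √(2710² + 1250²)) / 1250 = 2668 × (2710 + 2984.39) / 1250 ≈ 12154 mm.
Then N = f²/(c·h) = 42² / (0.026 × 12154) = 1764 / 316.01 ≈ 5.58.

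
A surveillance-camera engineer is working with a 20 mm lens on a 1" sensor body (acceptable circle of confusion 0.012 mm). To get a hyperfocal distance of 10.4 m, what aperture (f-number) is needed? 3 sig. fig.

Rearrange H = f²/(N·c) + f for N: N = f² / ((H − f)·c).
N = 20² / ((10400 − 20) × 0.012) = 400 / 124.6 ≈ 3.21.

f/3.21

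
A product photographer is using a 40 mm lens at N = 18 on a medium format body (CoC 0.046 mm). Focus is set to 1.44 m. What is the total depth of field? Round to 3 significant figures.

4.39 m

Hyperfocal distance H = f²/(N·c) + f = 40²/(18 × 0.046) + 40 = 1600/0.828 + 40 ≈ 1972.4 mm ≈ 1.972 m.
Near limit Dn = s·(H − f)/(H + s − 2f) = 1440 × (1972.4 − 40) / (1972.4 + 1440 − 2 × 40) = 1440 × 1932.4 / 3332.4 ≈ 835.0 mm.
Far limit Df = s·(H − f)/(H − s) = 1440 × (1972.4 − 40) / (1972.4 − 1440) = 1440 × 1932.4 / 532.4 ≈ 5226.9 mm.
Depth of field = Df − Dn = 5226.9 − 835.0 ≈ 4391.9 mm ≈ 4.39 m.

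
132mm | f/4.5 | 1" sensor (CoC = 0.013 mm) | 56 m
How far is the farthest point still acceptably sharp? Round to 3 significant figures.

Hyperfocal distance H = f²/(N·c) + f = 132²/(4.5 × 0.013) + 132 = 17424/0.0585 + 132 ≈ 297978.2 mm ≈ 298.0 m.
Far limit Df = s·(H − f)/(H − s) = 56000 × (297978.2 − 132) / (297978.2 − 56000) = 56000 × 297846.2 / 241978.2 ≈ 68929 mm ≈ 68.9 m.

68.9 m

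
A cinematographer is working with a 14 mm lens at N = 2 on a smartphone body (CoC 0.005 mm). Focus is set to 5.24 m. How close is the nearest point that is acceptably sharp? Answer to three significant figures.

Hyperfocal distance H = f²/(N·c) + f = 14²/(2 × 0.005) + 14 = 196/0.01 + 14 ≈ 19614.0 mm ≈ 19.61 m.
Near limit Dn = s·(H − f)/(H + s − 2f) = 5240 × (19614.0 − 14) / (19614.0 + 5240 − 2 × 14) = 5240 × 19600.0 / 24826.0 ≈ 4137.0 mm ≈ 4.14 m.

4.14 m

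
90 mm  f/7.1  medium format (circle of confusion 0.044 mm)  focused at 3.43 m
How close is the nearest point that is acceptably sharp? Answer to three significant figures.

3.04 m

Hyperfocal distance H = f²/(N·c) + f = 90²/(7.1 × 0.044) + 90 = 8100/0.3124 + 90 ≈ 26018.3 mm ≈ 26.02 m.
Near limit Dn = s·(H − f)/(H + s − 2f) = 3430 × (26018.3 − 90) / (26018.3 + 3430 − 2 × 90) = 3430 × 25928.3 / 29268.3 ≈ 3038.6 mm ≈ 3.04 m.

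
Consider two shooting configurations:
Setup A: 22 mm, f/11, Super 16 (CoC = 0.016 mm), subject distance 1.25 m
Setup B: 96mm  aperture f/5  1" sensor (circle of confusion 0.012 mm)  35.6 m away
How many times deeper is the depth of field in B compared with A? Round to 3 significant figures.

12.5

Setup A: H = 22²/(11×0.016) + 22 ≈ 2772.0 mm; DoF = Df − Dn = 2258.5 − 864.1 ≈ 1394.4 mm.
Setup B: H = 96²/(5×0.012) + 96 ≈ 153696.0 mm; DoF = Df − Dn = 46303 − 28916 ≈ 17387 mm.
Ratio = 17387 / 1394.4 ≈ 12.5.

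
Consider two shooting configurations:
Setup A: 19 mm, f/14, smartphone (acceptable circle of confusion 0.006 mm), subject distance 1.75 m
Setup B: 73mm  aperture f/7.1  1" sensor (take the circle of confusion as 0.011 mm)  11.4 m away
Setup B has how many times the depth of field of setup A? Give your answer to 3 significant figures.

Setup A: H = 19²/(14×0.006) + 19 ≈ 4316.6 mm; DoF = Df − Dn = 2930.2 − 1247.5 ≈ 1682.7 mm.
Setup B: H = 73²/(7.1×0.011) + 73 ≈ 68306.0 mm; DoF = Df − Dn = 13669.1 − 9777.0 ≈ 3892.1 mm.
Ratio = 3892.1 / 1682.7 ≈ 2.31.

2.31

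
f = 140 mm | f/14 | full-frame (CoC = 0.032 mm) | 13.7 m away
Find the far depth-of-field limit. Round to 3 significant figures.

19.9 m

Hyperfocal distance H = f²/(N·c) + f = 140²/(14 × 0.032) + 140 = 19600/0.448 + 140 ≈ 43890.0 mm ≈ 43.89 m.
Far limit Df = s·(H − f)/(H − s) = 13700 × (43890.0 − 140) / (43890.0 − 13700) = 13700 × 43750.0 / 30190.0 ≈ 19853 mm ≈ 19.9 m.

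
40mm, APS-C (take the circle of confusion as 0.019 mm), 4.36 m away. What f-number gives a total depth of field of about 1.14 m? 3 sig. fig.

Write h = H − f = f²/(N·c). The thin-lens limits are Dn = s·h/(h + (s−f)) and Df = s·h/(h − (s−f)), so DoF = Df − Dn = 2·s·(s−f)·h / (h² − (s−f)²).
That is a quadratic in h: DoF·h² − 2·s·(s−f)·h − DoF·(s−f)² = 0 ⇒ h = (s−f)·(s + √(s² + DoF²)) / DoF = 4320 × (4360 + √(4360² + 1140²)) / 1140 = 4320 × (4360 + 4506.57) / 1140 ≈ 33600 mm.
Then N = f²/(c·h) = 40² / (0.019 × 33600) = 1600 / 638.39 ≈ 2.51.

f/2.51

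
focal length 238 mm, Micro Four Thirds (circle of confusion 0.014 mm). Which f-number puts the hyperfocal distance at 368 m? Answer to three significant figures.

f/11

Rearrange H = f²/(N·c) + f for N: N = f² / ((H − f)·c).
N = 238² / ((368000 − 238) × 0.014) = 56644 / 5149 ≈ 11.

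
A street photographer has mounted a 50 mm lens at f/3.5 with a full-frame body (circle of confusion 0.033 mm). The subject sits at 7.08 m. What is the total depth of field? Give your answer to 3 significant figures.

Hyperfocal distance H = f²/(N·c) + f = 50²/(3.5 × 0.033) + 50 = 2500/0.1155 + 50 ≈ 21695.0 mm ≈ 21.70 m.
Near limit Dn = s·(H − f)/(H + s − 2f) = 7080 × (21695.0 − 50) / (21695.0 + 7080 − 2 × 50) = 7080 × 21645.0 / 28675.0 ≈ 5344.3 mm.
Far limit Df = s·(H − f)/(H − s) = 7080 × (21695.0 − 50) / (21695.0 − 7080) = 7080 × 21645.0 / 14615.0 ≈ 10485.6 mm.
Depth of field = Df − Dn = 10485.6 − 5344.3 ≈ 5141.3 mm ≈ 5.14 m.

5.14 m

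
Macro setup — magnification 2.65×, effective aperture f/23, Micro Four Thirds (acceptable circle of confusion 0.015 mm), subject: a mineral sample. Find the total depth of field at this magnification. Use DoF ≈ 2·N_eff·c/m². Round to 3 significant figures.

0.0983 mm

At magnification m, DoF ≈ 2·N_eff·c/m² = 2 × 23 × 0.015 / 2.65² = 0.69 / 7.022 ≈ 0.0983 mm.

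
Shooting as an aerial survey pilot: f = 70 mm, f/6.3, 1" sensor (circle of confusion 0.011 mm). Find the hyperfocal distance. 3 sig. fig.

70.8 m

Hyperfocal distance H = f²/(N·c) + f = 70²/(6.3 × 0.011) + 70 = 4900/0.0693 + 70 ≈ 70777.1 mm ≈ 70.8 m.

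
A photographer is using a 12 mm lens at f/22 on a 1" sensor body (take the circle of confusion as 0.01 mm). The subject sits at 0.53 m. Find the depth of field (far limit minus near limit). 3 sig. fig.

Hyperfocal distance H = f²/(N·c) + f = 12²/(22 × 0.01) + 12 = 144/0.22 + 12 ≈ 666.5 mm ≈ 0.667 m.
Near limit Dn = s·(H − f)/(H + s − 2f) = 530 × (666.5 − 12) / (666.5 + 530 − 2 × 12) = 530 × 654.5 / 1172.5 ≈ 295.9 mm.
Far limit Df = s·(H − f)/(H − s) = 530 × (666.5 − 12) / (666.5 − 530) = 530 × 654.5 / 136.5 ≈ 2540.6 mm.
Depth of field = Df − Dn = 2540.6 − 295.9 ≈ 2244.7 mm ≈ 2.24 m.

2.24 m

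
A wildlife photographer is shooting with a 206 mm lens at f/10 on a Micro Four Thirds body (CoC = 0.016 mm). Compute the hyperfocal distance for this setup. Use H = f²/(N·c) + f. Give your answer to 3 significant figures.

Hyperfocal distance H = f²/(N·c) + f = 206²/(10 × 0.016) + 206 = 42436/0.16 + 206 ≈ 265431.0 mm ≈ 265 m.

265 m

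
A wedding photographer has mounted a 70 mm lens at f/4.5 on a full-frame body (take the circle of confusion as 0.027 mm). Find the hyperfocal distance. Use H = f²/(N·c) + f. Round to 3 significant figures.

Hyperfocal distance H = f²/(N·c) + f = 70²/(4.5 × 0.027) + 70 = 4900/0.1215 + 70 ≈ 40399.2 mm ≈ 40.4 m.

40.4 m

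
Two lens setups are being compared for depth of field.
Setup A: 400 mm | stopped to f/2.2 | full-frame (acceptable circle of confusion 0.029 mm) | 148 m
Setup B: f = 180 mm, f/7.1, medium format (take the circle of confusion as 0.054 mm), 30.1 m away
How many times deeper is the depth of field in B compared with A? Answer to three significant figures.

1.39

Setup A: H = 400²/(2.2×0.029) + 400 ≈ 2508237.0 mm; DoF = Df − Dn = 157255 − 139774 ≈ 17481 mm.
Setup B: H = 180²/(7.1×0.054) + 180 ≈ 84687.0 mm; DoF = Df − Dn = 46598 − 22230 ≈ 24368 mm.
Ratio = 24368 / 17481 ≈ 1.39.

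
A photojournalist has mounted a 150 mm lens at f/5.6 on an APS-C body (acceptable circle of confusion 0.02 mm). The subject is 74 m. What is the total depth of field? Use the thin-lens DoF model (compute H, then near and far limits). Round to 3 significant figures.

62.9 m

Hyperfocal distance H = f²/(N·c) + f = 150²/(5.6 × 0.02) + 150 = 22500/0.112 + 150 ≈ 201042.9 mm ≈ 201.0 m.
Near limit Dn = s·(H − f)/(H + s − 2f) = 74000 × (201042.9 − 150) / (201042.9 + 74000 − 2 × 150) = 74000 × 200892.9 / 274742.9 ≈ 54109 mm.
Far limit Df = s·(H − f)/(H − s) = 74000 × (201042.9 − 150) / (201042.9 − 74000) = 74000 × 200892.9 / 127042.9 ≈ 117016 mm.
Depth of field = Df − Dn = 117016 − 54109 ≈ 62907 mm ≈ 62.9 m.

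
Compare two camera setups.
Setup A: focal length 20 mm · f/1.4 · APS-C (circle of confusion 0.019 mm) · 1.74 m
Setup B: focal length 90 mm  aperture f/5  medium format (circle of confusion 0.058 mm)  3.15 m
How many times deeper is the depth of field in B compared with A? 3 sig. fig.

Setup A: H = 20²/(1.4×0.019) + 20 ≈ 15057.6 mm; DoF = Df − Dn = 1964.73 − 1561.41 ≈ 403.32 mm.
Setup B: H = 90²/(5×0.058) + 90 ≈ 28021.0 mm; DoF = Df − Dn = 3537.56 − 2838.97 ≈ 698.59 mm.
Ratio = 698.59 / 403.32 ≈ 1.73.

1.73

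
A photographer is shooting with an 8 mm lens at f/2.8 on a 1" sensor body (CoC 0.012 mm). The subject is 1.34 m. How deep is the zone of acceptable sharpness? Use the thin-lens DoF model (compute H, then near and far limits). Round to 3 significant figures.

Hyperfocal distance H = f²/(N·c) + f = 8²/(2.8 × 0.012) + 8 = 64/0.0336 + 8 ≈ 1912.8 mm ≈ 1.913 m.
Near limit Dn = s·(H − f)/(H + s − 2f) = 1340 × (1912.8 − 8) / (1912.8 + 1340 − 2 × 8) = 1340 × 1904.8 / 3236.8 ≈ 788.6 mm.
Far limit Df = s·(H − f)/(H − s) = 1340 × (1912.8 − 8) / (1912.8 − 1340) = 1340 × 1904.8 / 572.8 ≈ 4456.3 mm.
Depth of field = Df − Dn = 4456.3 − 788.6 ≈ 3667.7 mm ≈ 3.67 m.

3.67 m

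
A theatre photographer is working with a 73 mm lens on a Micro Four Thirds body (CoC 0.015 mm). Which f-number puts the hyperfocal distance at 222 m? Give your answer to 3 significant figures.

f/1.60

Rearrange H = f²/(N·c) + f for N: N = f² / ((H − f)·c).
N = 73² / ((222000 − 73) × 0.015) = 5329 / 3329 ≈ 1.60.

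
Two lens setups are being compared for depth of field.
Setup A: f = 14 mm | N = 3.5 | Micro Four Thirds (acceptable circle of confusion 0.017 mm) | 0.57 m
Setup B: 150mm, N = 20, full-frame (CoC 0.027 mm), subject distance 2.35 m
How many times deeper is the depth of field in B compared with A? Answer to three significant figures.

1.26

Setup A: H = 14²/(3.5×0.017) + 14 ≈ 3308.1 mm; DoF = Df − Dn = 685.74 − 487.69 ≈ 198.05 mm.
Setup B: H = 150²/(20×0.027) + 150 ≈ 41816.7 mm; DoF = Df − Dn = 2481.00 − 2232.14 ≈ 248.86 mm.
Ratio = 248.86 / 198.05 ≈ 1.26.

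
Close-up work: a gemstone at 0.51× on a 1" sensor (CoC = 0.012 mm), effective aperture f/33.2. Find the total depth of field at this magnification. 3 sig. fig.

At magnification m, DoF ≈ 2·N_eff·c/m² = 2 × 33.2 × 0.012 / 0.51² = 0.7968 / 0.2601 ≈ 3.06 mm.

3.06 mm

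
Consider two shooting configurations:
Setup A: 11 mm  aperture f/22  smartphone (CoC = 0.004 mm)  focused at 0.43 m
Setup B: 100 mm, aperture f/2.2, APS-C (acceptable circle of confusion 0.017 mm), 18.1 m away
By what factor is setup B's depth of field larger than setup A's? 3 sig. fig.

8.47

Setup A: H = 11²/(22×0.004) + 11 ≈ 1386.0 mm; DoF = Df − Dn = 618.46 − 329.57 ≈ 288.89 mm.
Setup B: H = 100²/(2.2×0.017) + 100 ≈ 267479.7 mm; DoF = Df − Dn = 19406.4 − 16958.4 ≈ 2448.0 mm.
Ratio = 2448.0 / 288.89 ≈ 8.47.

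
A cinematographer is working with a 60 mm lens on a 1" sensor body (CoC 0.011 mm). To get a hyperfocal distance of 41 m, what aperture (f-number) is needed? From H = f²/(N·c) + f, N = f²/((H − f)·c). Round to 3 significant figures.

Rearrange H = f²/(N·c) + f for N: N = f² / ((H − f)·c).
N = 60² / ((41000 − 60) × 0.011) = 3600 / 450.3 ≈ 7.99.

f/7.99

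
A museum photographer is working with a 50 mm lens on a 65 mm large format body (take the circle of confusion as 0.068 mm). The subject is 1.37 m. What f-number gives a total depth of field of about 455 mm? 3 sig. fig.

f/4.50

Write h = H − f = f²/(N·c). The thin-lens limits are Dn = s·h/(h + (s−f)) and Df = s·h/(h − (s−f)), so DoF = Df − Dn = 2·s·(s−f)·h / (h² − (s−f)²).
That is a quadratic in h: DoF·h² − 2·s·(s−f)·h − DoF·(s−f)² = 0 ⇒ h = (s−f)·(s + √(s² + DoF²)) / DoF = 1320 × (1370 + √(1370² + 455²)) / 455 = 1320 × (1370 + 1443.58) / 455 ≈ 8162.5 mm.
Then N = f²/(c·h) = 50² / (0.068 × 8162.5) = 2500 / 555.05 ≈ 4.50.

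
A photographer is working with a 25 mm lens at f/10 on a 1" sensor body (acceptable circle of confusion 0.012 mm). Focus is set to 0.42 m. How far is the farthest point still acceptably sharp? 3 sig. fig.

Hyperfocal distance H = f²/(N·c) + f = 25²/(10 × 0.012) + 25 = 625/0.12 + 25 ≈ 5233.3 mm ≈ 5.233 m.
Far limit Df = s·(H − f)/(H − s) = 420 × (5233.3 − 25) / (5233.3 − 420) = 420 × 5208.3 / 4813.3 ≈ 454.47 mm.

454 mm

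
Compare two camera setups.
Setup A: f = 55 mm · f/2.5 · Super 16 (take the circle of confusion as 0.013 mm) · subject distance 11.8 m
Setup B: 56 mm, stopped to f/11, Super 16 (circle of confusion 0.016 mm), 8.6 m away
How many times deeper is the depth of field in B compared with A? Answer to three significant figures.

Setup A: H = 55²/(2.5×0.013) + 55 ≈ 93131.9 mm; DoF = Df − Dn = 13504.0 − 10477.8 ≈ 3026.2 mm.
Setup B: H = 56²/(11×0.016) + 56 ≈ 17874.2 mm; DoF = Df − Dn = 16523 − 5813 ≈ 10710 mm.
Ratio = 10710 / 3026.2 ≈ 3.54.

3.54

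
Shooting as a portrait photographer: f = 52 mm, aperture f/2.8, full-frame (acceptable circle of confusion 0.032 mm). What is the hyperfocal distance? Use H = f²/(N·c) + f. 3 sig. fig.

Hyperfocal distance H = f²/(N·c) + f = 52²/(2.8 × 0.032) + 52 = 2704/0.0896 + 52 ≈ 30230.6 mm ≈ 30.2 m.

30.2 m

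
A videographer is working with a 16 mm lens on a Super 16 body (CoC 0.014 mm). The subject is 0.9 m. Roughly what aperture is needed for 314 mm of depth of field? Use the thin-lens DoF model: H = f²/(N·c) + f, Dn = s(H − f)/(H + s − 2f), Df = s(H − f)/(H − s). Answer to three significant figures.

Write h = H − f = f²/(N·c). The thin-lens limits are Dn = s·h/(h + (s−f)) and Df = s·h/(h − (s−f)), so DoF = Df − Dn = 2·s·(s−f)·h / (h² − (s−f)²).
That is a quadratic in h: DoF·h² − 2·s·(s−f)·h − DoF·(s−f)² = 0 ⇒ h = (s−f)·(s + √(s² + DoF²)) / DoF = 884 × (900 + √(900² + 314²)) / 314 = 884 × (900 + 953.203) / 314 ≈ 5217.3 mm.
Then N = f²/(c·h) = 16² / (0.014 × 5217.3) = 256 / 73.042 ≈ 3.50.

f/3.50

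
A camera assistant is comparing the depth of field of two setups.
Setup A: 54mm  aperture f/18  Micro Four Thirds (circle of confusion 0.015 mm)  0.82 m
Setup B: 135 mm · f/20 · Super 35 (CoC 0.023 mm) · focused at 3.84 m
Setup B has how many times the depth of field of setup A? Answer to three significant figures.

6.20

Setup A: H = 54²/(18×0.015) + 54 ≈ 10854.0 mm; DoF = Df − Dn = 882.60 − 765.69 ≈ 116.91 mm.
Setup B: H = 135²/(20×0.023) + 135 ≈ 39754.6 mm; DoF = Df − Dn = 4236.14 − 3511.61 ≈ 724.53 mm.
Ratio = 724.53 / 116.91 ≈ 6.20.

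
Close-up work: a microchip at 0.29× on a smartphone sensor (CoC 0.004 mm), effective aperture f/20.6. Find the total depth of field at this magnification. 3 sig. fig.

1.96 mm

At magnification m, DoF ≈ 2·N_eff·c/m² = 2 × 20.6 × 0.004 / 0.29² = 0.1648 / 0.0841 ≈ 1.96 mm.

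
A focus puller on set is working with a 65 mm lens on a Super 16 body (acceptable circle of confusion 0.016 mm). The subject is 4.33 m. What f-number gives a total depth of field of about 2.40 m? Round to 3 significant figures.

f/16

Write h = H − f = f²/(N·c). The thin-lens limits are Dn = s·h/(h + (s−f)) and Df = s·h/(h − (s−f)), so DoF = Df − Dn = 2·s·(s−f)·h / (h² − (s−f)²).
That is a quadratic in h: DoF·h² − 2·s·(s−f)·h − DoF·(s−f)² = 0 ⇒ h = (s−f)·(s + √(s² + DoF²)) / DoF = 4265 × (4330 + √(4330² + 2400²)) / 2400 = 4265 × (4330 + 4950.65) / 2400 ≈ 16492 mm.
Then N = f²/(c·h) = 65² / (0.016 × 16492) = 4225 / 263.88 ≈ 16.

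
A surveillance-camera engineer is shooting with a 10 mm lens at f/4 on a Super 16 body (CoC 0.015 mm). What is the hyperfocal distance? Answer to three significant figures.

Hyperfocal distance H = f²/(N·c) + f = 10²/(4 × 0.015) + 10 = 100/0.06 + 10 ≈ 1676.7 mm ≈ 1.68 m.

1.68 m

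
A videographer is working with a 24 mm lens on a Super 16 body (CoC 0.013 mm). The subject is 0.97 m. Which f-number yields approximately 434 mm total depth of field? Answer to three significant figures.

Write h = H − f = f²/(N·c). The thin-lens limits are Dn = s·h/(h + (s−f)) and Df = s·h/(h − (s−f)), so DoF = Df − Dn = 2·s·(s−f)·h / (h² − (s−f)²).
That is a quadratic in h: DoF·h² − 2·s·(s−f)·h − DoF·(s−f)² = 0 ⇒ h = (s−f)·(s + √(s² + DoF²)) / DoF = 946 × (970 + √(970² + 434²)) / 434 = 946 × (970 + 1062.66) / 434 ≈ 4430.6 mm.
Then N = f²/(c·h) = 24² / (0.013 × 4430.6) = 576 / 57.598 ≈ 10.

f/10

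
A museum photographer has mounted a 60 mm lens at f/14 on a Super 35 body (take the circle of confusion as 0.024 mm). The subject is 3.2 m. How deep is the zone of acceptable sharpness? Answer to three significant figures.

Hyperfocal distance H = f²/(N·c) + f = 60²/(14 × 0.024) + 60 = 3600/0.336 + 60 ≈ 10774.3 mm ≈ 10.77 m.
Near limit Dn = s·(H − f)/(H + s − 2f) = 3200 × (10774.3 − 60) / (10774.3 + 3200 − 2 × 60) = 3200 × 10714.3 / 13854.3 ≈ 2474.7 mm.
Far limit Df = s·(H − f)/(H − s) = 3200 × (10774.3 − 60) / (10774.3 − 3200) = 3200 × 10714.3 / 7574.3 ≈ 4526.6 mm.
Depth of field = Df − Dn = 4526.6 − 2474.7 ≈ 2051.9 mm ≈ 2.05 m.

2.05 m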